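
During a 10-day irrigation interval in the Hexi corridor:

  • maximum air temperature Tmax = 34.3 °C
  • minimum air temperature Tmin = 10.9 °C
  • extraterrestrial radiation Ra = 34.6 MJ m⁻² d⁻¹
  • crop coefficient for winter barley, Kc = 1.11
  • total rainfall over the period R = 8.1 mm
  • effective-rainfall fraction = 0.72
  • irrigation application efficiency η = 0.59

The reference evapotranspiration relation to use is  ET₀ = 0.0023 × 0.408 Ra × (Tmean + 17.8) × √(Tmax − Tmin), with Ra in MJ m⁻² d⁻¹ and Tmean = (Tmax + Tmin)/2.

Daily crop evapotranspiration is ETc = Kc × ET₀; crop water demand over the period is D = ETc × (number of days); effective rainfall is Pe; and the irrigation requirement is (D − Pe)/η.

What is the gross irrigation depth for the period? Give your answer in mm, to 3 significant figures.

Tmean = (34.3 + 10.9)/2 = 22.60 °C
0.408 Ra = 0.408 × 34.6 = 14.1168 mm/d equivalent
ET₀ = 0.0023 × 14.1168 × (22.60 + 17.8) × √23.4 = 0.0023 × 14.1168 × 40.40 × 4.8374 = 6.3454 mm/d
ETc = Kc × ET₀ = 1.11 × 6.3454 = 7.0434 mm/d
Crop demand D = ETc × 10 d = 7.0434 × 10 = 70.434 mm
Pe = 0.72 × 8.1 = 5.832 mm
D − Pe = 70.434 − 5.832 = 64.602 mm
Gross irrigation = 64.602 / 0.59 = 109.495 mm

109 mm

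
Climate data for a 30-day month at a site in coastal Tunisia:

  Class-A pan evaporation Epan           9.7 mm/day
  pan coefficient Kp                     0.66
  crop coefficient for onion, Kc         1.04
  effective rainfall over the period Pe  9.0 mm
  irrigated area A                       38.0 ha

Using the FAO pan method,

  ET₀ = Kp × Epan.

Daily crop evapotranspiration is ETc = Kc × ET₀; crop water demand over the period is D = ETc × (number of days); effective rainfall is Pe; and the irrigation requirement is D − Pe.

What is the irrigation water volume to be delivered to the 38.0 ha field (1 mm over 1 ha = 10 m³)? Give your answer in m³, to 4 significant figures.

72480 m³

ET₀ = 0.66 × 9.7 = 6.4020 mm/d
ETc = Kc × ET₀ = 1.04 × 6.4020 = 6.6581 mm/d
Crop demand D = ETc × 30 d = 6.6581 × 30 = 199.743 mm
D − Pe = 199.743 − 9.0 = 190.743 mm
Volume = 190.743 mm × 38.0 ha × 10 = 72482.3 m³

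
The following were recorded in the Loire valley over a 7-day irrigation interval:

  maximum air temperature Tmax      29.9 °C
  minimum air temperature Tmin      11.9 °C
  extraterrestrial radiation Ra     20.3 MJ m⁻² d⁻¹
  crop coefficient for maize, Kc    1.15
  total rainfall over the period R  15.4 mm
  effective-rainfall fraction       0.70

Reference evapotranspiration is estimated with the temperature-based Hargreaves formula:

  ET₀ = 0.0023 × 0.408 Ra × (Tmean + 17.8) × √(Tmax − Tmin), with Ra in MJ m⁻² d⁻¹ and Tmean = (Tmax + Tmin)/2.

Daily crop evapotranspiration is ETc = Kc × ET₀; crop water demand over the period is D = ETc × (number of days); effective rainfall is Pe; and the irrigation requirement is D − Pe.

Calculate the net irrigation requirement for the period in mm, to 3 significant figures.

14.4 mm

Tmean = (29.9 + 11.9)/2 = 20.90 °C
0.408 Ra = 0.408 × 20.3 = 8.2824 mm/d equivalent
ET₀ = 0.0023 × 8.2824 × (20.90 + 17.8) × √18.0 = 0.0023 × 8.2824 × 38.70 × 4.2426 = 3.1277 mm/d
ETc = Kc × ET₀ = 1.15 × 3.1277 = 3.5969 mm/d
Crop demand D = ETc × 7 d = 3.5969 × 7 = 25.178 mm
Pe = 0.70 × 15.4 = 10.780 mm
D − Pe = 25.178 − 10.780 = 14.398 mm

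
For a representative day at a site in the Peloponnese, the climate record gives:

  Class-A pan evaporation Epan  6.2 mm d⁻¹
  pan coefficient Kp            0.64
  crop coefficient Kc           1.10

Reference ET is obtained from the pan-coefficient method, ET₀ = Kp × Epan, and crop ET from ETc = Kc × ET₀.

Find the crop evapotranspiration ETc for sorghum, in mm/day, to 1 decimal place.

4.4 mm/day

ET₀ = 0.64 × 6.2 = 3.9680 mm/d
ETc = Kc × ET₀ = 1.10 × 3.9680 = 4.3648 mm/d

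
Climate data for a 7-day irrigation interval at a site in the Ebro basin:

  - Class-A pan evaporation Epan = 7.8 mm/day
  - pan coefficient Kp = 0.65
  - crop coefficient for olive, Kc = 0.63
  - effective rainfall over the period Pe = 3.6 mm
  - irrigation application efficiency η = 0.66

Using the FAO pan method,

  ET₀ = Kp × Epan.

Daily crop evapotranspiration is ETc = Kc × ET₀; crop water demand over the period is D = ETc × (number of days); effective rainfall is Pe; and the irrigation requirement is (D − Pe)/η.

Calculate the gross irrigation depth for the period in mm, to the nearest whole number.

ET₀ = 0.65 × 7.8 = 5.0700 mm/d
ETc = Kc × ET₀ = 0.63 × 5.0700 = 3.1941 mm/d
Crop demand D = ETc × 7 d = 3.1941 × 7 = 22.359 mm
D − Pe = 22.359 − 3.6 = 18.759 mm
Gross irrigation = 18.759 / 0.66 = 28.423 mm

28 mm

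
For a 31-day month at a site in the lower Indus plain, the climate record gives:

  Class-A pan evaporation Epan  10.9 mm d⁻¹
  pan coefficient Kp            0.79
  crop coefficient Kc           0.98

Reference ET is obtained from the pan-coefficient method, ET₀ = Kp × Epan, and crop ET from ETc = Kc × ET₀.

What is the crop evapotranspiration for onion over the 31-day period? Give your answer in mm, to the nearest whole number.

262 mm

ET₀ = 0.79 × 10.9 = 8.6110 mm/d
ETc = Kc × ET₀ = 0.98 × 8.6110 = 8.4388 mm/d
Over 31 days: 8.4388 × 31 = 261.603 mm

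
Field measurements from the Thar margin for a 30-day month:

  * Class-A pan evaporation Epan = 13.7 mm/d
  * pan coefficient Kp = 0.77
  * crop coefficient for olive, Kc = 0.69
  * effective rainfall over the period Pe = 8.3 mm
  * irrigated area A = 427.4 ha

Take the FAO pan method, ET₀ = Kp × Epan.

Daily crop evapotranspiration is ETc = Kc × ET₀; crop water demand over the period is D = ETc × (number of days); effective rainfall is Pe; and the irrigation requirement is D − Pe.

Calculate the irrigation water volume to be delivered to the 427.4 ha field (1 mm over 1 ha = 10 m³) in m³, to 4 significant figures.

897800 m³

ET₀ = 0.77 × 13.7 = 10.5490 mm/d
ETc = Kc × ET₀ = 0.69 × 10.5490 = 7.2788 mm/d
Crop demand D = ETc × 30 d = 7.2788 × 30 = 218.364 mm
D − Pe = 218.364 − 8.3 = 210.064 mm
Volume = 210.064 mm × 427.4 ha × 10 = 897813.5 m³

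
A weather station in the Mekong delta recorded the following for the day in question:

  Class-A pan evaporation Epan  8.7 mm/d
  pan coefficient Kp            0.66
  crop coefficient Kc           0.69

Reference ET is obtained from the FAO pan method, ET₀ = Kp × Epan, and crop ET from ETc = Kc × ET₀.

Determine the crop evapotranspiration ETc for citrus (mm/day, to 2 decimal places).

3.96 mm/day

ET₀ = 0.66 × 8.7 = 5.7420 mm/d
ETc = Kc × ET₀ = 0.69 × 5.7420 = 3.9620 mm/d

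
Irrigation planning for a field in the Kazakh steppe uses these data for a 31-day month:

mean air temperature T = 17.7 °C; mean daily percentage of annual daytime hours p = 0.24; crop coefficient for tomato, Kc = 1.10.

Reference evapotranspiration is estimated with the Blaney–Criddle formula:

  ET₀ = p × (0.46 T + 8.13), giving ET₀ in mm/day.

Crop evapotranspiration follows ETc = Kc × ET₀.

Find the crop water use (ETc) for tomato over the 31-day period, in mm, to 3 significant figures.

ET₀ = 0.24 × (0.46 × 17.7 + 8.13) = 0.24 × 16.272 = 3.9053 mm/d
ETc = Kc × ET₀ = 1.10 × 3.9053 = 4.2958 mm/d
Over 31 days: 4.2958 × 31 = 133.170 mm

133 mm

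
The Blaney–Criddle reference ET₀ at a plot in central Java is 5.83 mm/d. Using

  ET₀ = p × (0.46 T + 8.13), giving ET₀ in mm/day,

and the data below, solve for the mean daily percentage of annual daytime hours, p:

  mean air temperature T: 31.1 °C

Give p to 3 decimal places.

p = ET₀ / (0.46 T + 8.13) = 5.83 / (0.46 × 31.1 + 8.13) = 5.83 / 22.436 = 0.2599

0.260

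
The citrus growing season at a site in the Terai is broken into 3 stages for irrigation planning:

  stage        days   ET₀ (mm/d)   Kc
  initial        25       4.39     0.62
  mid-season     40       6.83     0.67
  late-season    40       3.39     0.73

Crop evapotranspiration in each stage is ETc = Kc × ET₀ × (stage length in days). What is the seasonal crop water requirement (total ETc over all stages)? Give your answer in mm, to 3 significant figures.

initial: 0.62 × 4.39 × 25 = 68.05 mm
mid-season: 0.67 × 6.83 × 40 = 183.04 mm
late-season: 0.73 × 3.39 × 40 = 98.99 mm
Seasonal total = 350.08 mm

350 mm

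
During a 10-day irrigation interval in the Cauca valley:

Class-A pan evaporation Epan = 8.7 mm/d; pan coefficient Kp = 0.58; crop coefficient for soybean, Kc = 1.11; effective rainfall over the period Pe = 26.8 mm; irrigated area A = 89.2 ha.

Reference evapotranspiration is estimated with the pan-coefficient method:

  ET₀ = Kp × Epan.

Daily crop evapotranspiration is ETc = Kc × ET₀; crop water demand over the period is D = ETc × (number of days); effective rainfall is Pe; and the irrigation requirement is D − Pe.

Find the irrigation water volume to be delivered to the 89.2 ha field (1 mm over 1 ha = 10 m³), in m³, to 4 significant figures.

ET₀ = 0.58 × 8.7 = 5.0460 mm/d
ETc = Kc × ET₀ = 1.11 × 5.0460 = 5.6011 mm/d
Crop demand D = ETc × 10 d = 5.6011 × 10 = 56.011 mm
D − Pe = 56.011 − 26.8 = 29.211 mm
Volume = 29.211 mm × 89.2 ha × 10 = 26056.2 m³

26060 m³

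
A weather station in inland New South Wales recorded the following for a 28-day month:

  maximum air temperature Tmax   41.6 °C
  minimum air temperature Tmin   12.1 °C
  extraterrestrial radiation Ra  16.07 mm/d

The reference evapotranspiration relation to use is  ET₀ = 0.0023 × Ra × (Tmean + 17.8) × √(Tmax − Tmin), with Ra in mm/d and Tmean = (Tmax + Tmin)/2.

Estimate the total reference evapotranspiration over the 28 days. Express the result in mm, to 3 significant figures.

251 mm

Tmean = (41.6 + 12.1)/2 = 26.85 °C
ET₀ = 0.0023 × 16.07 × (26.85 + 17.8) × √29.5 = 0.0023 × 16.07 × 44.65 × 5.4314 = 8.9635 mm/d
Over 28 days: 8.9635 × 28 = 250.978 mm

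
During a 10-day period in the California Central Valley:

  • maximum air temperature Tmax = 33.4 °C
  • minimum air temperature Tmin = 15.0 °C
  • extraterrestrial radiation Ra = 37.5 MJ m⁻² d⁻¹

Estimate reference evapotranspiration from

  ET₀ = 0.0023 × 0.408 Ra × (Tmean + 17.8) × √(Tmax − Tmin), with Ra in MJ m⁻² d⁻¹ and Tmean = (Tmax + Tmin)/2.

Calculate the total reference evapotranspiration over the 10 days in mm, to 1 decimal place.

63.4 mm

Tmean = (33.4 + 15.0)/2 = 24.20 °C
0.408 Ra = 0.408 × 37.5 = 15.3000 mm/d equivalent
ET₀ = 0.0023 × 15.3000 × (24.20 + 17.8) × √18.4 = 0.0023 × 15.3000 × 42.00 × 4.2895 = 6.3398 mm/d
Over 10 days: 6.3398 × 10 = 63.398 mm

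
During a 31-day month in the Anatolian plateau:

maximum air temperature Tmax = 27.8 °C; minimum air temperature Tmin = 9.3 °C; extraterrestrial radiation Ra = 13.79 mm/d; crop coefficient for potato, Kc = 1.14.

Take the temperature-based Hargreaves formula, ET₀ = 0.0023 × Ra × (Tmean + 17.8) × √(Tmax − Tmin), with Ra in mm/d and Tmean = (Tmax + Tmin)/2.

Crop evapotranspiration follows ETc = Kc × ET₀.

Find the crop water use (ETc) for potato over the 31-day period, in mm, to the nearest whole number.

Tmean = (27.8 + 9.3)/2 = 18.55 °C
ET₀ = 0.0023 × 13.79 × (18.55 + 17.8) × √18.5 = 0.0023 × 13.79 × 36.35 × 4.3012 = 4.9589 mm/d
ETc = Kc × ET₀ = 1.14 × 4.9589 = 5.6531 mm/d
Over 31 days: 5.6531 × 31 = 175.246 mm

175 mm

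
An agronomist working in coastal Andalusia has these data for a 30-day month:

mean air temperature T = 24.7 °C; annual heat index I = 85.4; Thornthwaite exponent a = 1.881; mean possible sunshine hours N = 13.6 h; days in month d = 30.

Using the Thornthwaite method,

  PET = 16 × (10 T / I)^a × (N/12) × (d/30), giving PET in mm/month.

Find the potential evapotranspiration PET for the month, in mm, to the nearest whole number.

10T/I = 10 × 24.7 / 85.4 = 2.8923
(10T/I)^a = 2.8923^1.881 = 7.3722
Uncorrected PET = 16 × 7.3722 = 117.955 mm
Correction = (N/12)(d/30) = (13.6/12)(30/30) = 1.1333
PET = 117.955 × 1.1333 = 133.678 mm/month

134 mm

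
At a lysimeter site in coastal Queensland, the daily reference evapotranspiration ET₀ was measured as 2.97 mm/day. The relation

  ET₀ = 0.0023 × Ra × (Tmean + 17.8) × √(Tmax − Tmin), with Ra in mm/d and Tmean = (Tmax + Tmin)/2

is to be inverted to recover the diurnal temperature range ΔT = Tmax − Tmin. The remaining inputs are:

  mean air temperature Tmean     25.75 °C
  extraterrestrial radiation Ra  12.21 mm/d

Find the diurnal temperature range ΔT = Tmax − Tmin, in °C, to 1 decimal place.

√ΔT = ET₀ / [0.0023 × Ra × (Tmean+17.8)] = 2.97 / (0.0023 × 12.21 × 43.55) = 2.4284
ΔT = 2.4284² = 5.897 °C

5.9 °C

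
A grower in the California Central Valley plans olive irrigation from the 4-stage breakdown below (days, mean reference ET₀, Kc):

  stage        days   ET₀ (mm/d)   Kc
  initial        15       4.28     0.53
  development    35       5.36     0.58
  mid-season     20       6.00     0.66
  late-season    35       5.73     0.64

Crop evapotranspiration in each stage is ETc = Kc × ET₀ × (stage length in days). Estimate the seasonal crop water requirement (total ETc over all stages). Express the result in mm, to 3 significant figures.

350 mm

initial: 0.53 × 4.28 × 15 = 34.03 mm
development: 0.58 × 5.36 × 35 = 108.81 mm
mid-season: 0.66 × 6.00 × 20 = 79.20 mm
late-season: 0.64 × 5.73 × 35 = 128.35 mm
Seasonal total = 350.39 mm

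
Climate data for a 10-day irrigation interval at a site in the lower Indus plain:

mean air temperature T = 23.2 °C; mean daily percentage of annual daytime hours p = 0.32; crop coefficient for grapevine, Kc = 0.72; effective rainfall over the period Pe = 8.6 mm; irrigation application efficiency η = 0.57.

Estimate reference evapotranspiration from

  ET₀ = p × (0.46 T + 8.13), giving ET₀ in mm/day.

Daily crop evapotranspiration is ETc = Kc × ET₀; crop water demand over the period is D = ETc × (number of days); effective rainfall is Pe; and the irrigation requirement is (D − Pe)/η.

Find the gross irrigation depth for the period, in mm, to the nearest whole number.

ET₀ = 0.32 × (0.46 × 23.2 + 8.13) = 0.32 × 18.802 = 6.0166 mm/d
ETc = Kc × ET₀ = 0.72 × 6.0166 = 4.3320 mm/d
Crop demand D = ETc × 10 d = 4.3320 × 10 = 43.320 mm
D − Pe = 43.320 − 8.6 = 34.720 mm
Gross irrigation = 34.720 / 0.57 = 60.912 mm

61 mm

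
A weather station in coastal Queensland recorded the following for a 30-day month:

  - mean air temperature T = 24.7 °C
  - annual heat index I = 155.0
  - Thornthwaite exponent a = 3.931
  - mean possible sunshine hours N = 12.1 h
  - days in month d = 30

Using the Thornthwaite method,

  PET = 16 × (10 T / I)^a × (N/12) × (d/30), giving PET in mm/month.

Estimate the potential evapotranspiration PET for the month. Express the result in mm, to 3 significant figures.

101 mm

10T/I = 10 × 24.7 / 155.0 = 1.5935
(10T/I)^a = 1.5935^3.931 = 6.2438
Uncorrected PET = 16 × 6.2438 = 99.901 mm
Correction = (N/12)(d/30) = (12.1/12)(30/30) = 1.0083
PET = 99.901 × 1.0083 = 100.730 mm/month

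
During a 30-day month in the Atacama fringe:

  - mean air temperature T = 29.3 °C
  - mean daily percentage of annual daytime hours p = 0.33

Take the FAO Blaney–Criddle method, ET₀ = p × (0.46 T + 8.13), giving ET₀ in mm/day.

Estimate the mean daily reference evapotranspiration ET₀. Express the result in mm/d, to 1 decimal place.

ET₀ = 0.33 × (0.46 × 29.3 + 8.13) = 0.33 × 21.608 = 7.1306 mm/d

7.1 mm/d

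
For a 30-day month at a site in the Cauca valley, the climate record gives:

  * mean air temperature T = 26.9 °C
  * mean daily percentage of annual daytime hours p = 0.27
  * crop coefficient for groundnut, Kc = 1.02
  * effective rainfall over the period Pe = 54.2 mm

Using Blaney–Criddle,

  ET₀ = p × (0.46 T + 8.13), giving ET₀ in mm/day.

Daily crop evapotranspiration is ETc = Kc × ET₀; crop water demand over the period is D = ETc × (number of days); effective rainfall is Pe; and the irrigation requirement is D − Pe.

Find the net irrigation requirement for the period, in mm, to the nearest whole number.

115 mm

ET₀ = 0.27 × (0.46 × 26.9 + 8.13) = 0.27 × 20.504 = 5.5361 mm/d
ETc = Kc × ET₀ = 1.02 × 5.5361 = 5.6468 mm/d
Crop demand D = ETc × 30 d = 5.6468 × 30 = 169.404 mm
D − Pe = 169.404 − 54.2 = 115.204 mm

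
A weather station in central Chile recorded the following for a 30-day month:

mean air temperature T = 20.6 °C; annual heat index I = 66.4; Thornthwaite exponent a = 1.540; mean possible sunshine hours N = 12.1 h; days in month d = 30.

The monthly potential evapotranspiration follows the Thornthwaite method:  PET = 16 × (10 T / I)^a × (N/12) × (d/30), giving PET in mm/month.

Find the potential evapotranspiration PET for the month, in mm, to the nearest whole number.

92 mm

10T/I = 10 × 20.6 / 66.4 = 3.1024
(10T/I)^a = 3.1024^1.540 = 5.7176
Uncorrected PET = 16 × 5.7176 = 91.482 mm
Correction = (N/12)(d/30) = (12.1/12)(30/30) = 1.0083
PET = 91.482 × 1.0083 = 92.241 mm/month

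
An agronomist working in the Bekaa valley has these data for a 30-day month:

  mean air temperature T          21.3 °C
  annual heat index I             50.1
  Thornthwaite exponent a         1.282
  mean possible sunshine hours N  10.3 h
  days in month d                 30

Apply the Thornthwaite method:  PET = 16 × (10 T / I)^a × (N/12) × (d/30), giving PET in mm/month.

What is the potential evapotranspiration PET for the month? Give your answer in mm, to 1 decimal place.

87.8 mm

10T/I = 10 × 21.3 / 50.1 = 4.2515
(10T/I)^a = 4.2515^1.282 = 6.3943
Uncorrected PET = 16 × 6.3943 = 102.309 mm
Correction = (N/12)(d/30) = (10.3/12)(30/30) = 0.8583
PET = 102.309 × 0.8583 = 87.812 mm/month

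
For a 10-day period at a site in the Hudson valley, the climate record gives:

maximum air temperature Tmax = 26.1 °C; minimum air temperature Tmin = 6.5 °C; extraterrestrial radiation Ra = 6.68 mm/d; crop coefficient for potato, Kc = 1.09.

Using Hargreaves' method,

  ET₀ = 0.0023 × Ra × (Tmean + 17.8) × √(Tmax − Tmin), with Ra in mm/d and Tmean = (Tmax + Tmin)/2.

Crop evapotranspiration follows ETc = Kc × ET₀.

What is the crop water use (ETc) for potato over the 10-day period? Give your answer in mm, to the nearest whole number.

25 mm

Tmean = (26.1 + 6.5)/2 = 16.30 °C
ET₀ = 0.0023 × 6.68 × (16.30 + 17.8) × √19.6 = 0.0023 × 6.68 × 34.10 × 4.4272 = 2.3195 mm/d
ETc = Kc × ET₀ = 1.09 × 2.3195 = 2.5283 mm/d
Over 10 days: 2.5283 × 10 = 25.283 mm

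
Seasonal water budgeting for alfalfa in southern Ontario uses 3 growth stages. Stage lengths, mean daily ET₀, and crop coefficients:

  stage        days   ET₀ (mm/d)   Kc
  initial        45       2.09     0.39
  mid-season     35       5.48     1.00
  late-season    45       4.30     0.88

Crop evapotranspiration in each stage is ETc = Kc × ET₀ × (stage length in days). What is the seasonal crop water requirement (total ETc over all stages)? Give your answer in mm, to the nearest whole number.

initial: 0.39 × 2.09 × 45 = 36.68 mm
mid-season: 1.00 × 5.48 × 35 = 191.80 mm
late-season: 0.88 × 4.30 × 45 = 170.28 mm
Seasonal total = 398.76 mm

399 mm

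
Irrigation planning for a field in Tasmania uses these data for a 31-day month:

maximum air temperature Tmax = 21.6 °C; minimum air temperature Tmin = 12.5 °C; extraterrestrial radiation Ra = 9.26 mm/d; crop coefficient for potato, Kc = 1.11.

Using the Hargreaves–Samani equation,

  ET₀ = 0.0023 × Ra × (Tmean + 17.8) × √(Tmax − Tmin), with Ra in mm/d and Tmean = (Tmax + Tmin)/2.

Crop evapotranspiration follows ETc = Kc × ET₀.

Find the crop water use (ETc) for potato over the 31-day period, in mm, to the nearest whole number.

77 mm

Tmean = (21.6 + 12.5)/2 = 17.05 °C
ET₀ = 0.0023 × 9.26 × (17.05 + 17.8) × √9.1 = 0.0023 × 9.26 × 34.85 × 3.0166 = 2.2390 mm/d
ETc = Kc × ET₀ = 1.11 × 2.2390 = 2.4853 mm/d
Over 31 days: 2.4853 × 31 = 77.044 mm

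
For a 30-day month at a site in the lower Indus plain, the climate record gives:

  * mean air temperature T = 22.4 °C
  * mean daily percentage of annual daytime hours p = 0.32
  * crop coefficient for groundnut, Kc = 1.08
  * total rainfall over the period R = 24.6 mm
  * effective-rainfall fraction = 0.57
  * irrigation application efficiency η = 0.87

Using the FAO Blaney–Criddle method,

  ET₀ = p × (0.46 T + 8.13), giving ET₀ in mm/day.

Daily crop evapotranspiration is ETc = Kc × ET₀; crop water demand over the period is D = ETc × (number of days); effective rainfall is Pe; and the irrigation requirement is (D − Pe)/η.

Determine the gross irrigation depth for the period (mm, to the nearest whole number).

204 mm

ET₀ = 0.32 × (0.46 × 22.4 + 8.13) = 0.32 × 18.434 = 5.8989 mm/d
ETc = Kc × ET₀ = 1.08 × 5.8989 = 6.3708 mm/d
Crop demand D = ETc × 30 d = 6.3708 × 30 = 191.124 mm
Pe = 0.57 × 24.6 = 14.022 mm
D − Pe = 191.124 − 14.022 = 177.102 mm
Gross irrigation = 177.102 / 0.87 = 203.566 mm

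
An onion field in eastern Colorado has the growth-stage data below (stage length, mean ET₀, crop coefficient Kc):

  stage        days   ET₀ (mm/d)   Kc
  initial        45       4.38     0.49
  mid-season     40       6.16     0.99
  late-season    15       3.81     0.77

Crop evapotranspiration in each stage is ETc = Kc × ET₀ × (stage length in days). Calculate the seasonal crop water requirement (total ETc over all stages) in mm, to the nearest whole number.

385 mm

initial: 0.49 × 4.38 × 45 = 96.58 mm
mid-season: 0.99 × 6.16 × 40 = 243.94 mm
late-season: 0.77 × 3.81 × 15 = 44.01 mm
Seasonal total = 384.53 mm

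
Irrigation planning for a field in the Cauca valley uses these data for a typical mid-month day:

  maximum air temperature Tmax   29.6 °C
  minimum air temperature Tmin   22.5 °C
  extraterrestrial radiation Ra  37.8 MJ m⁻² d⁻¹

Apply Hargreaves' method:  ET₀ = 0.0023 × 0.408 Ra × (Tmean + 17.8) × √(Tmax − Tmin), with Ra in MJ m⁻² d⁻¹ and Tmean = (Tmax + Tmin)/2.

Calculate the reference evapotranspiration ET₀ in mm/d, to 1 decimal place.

4.1 mm/d

Tmean = (29.6 + 22.5)/2 = 26.05 °C
0.408 Ra = 0.408 × 37.8 = 15.4224 mm/d equivalent
ET₀ = 0.0023 × 15.4224 × (26.05 + 17.8) × √7.1 = 0.0023 × 15.4224 × 43.85 × 2.6646 = 4.1446 mm/d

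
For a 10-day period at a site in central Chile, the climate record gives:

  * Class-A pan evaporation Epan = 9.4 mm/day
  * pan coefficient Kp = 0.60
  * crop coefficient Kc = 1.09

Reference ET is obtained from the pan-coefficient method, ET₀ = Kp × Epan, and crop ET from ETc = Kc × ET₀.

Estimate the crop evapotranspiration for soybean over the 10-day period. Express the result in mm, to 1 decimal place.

ET₀ = 0.60 × 9.4 = 5.6400 mm/d
ETc = Kc × ET₀ = 1.09 × 5.6400 = 6.1476 mm/d
Over 10 days: 6.1476 × 10 = 61.476 mm

61.5 mm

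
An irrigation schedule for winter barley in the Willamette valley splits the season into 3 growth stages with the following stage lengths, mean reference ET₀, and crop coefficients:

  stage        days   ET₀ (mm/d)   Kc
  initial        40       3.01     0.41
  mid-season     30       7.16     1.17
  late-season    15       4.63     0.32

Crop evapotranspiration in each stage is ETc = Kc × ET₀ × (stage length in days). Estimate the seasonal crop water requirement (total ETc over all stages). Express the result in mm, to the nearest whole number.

323 mm

initial: 0.41 × 3.01 × 40 = 49.36 mm
mid-season: 1.17 × 7.16 × 30 = 251.32 mm
late-season: 0.32 × 4.63 × 15 = 22.22 mm
Seasonal total = 322.90 mm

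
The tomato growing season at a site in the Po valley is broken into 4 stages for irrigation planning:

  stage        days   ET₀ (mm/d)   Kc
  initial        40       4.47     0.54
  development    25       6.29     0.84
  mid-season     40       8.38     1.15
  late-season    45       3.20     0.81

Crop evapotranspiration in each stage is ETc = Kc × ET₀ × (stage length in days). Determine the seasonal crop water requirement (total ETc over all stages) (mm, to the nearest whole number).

initial: 0.54 × 4.47 × 40 = 96.55 mm
development: 0.84 × 6.29 × 25 = 132.09 mm
mid-season: 1.15 × 8.38 × 40 = 385.48 mm
late-season: 0.81 × 3.20 × 45 = 116.64 mm
Seasonal total = 730.76 mm

731 mm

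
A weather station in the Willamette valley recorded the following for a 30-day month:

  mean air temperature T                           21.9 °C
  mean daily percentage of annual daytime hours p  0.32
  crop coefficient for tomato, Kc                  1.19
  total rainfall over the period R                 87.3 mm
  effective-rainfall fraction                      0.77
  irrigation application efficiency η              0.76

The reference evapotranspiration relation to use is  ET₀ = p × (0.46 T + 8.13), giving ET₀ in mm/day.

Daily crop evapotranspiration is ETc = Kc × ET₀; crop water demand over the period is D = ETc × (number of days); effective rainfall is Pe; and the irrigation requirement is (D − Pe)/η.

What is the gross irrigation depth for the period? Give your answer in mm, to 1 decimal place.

185.2 mm

ET₀ = 0.32 × (0.46 × 21.9 + 8.13) = 0.32 × 18.204 = 5.8253 mm/d
ETc = Kc × ET₀ = 1.19 × 5.8253 = 6.9321 mm/d
Crop demand D = ETc × 30 d = 6.9321 × 30 = 207.963 mm
Pe = 0.77 × 87.3 = 67.221 mm
D − Pe = 207.963 − 67.221 = 140.742 mm
Gross irrigation = 140.742 / 0.76 = 185.187 mm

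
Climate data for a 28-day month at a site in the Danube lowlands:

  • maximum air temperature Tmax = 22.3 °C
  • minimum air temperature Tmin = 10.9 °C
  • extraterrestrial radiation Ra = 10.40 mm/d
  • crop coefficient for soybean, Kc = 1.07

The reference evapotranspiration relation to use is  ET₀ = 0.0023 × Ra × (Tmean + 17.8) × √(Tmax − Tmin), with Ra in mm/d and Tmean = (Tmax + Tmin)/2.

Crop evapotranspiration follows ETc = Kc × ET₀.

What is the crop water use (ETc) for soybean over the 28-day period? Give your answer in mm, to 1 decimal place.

83.2 mm

Tmean = (22.3 + 10.9)/2 = 16.60 °C
ET₀ = 0.0023 × 10.40 × (16.60 + 17.8) × √11.4 = 0.0023 × 10.40 × 34.40 × 3.3764 = 2.7783 mm/d
ETc = Kc × ET₀ = 1.07 × 2.7783 = 2.9728 mm/d
Over 28 days: 2.9728 × 28 = 83.238 mm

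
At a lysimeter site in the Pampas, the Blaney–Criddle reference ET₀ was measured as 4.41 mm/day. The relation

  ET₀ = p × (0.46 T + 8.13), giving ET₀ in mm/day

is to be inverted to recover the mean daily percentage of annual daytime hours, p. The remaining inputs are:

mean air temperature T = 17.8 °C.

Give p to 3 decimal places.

p = ET₀ / (0.46 T + 8.13) = 4.41 / (0.46 × 17.8 + 8.13) = 4.41 / 16.318 = 0.2703

0.270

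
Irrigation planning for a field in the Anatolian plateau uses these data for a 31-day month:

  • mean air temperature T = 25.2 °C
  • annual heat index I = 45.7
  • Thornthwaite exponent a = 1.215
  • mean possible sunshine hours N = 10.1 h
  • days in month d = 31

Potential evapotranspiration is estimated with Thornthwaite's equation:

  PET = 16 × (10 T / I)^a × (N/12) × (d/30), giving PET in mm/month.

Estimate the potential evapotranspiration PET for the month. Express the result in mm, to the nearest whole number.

10T/I = 10 × 25.2 / 45.7 = 5.5142
(10T/I)^a = 5.5142^1.215 = 7.9598
Uncorrected PET = 16 × 7.9598 = 127.357 mm
Correction = (N/12)(d/30) = (10.1/12)(31/30) = 0.8697
PET = 127.357 × 0.8697 = 110.762 mm/month

111 mm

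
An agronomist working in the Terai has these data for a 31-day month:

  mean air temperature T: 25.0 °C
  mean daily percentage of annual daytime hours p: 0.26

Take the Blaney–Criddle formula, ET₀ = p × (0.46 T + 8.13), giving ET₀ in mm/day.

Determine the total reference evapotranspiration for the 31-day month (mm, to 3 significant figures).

ET₀ = 0.26 × (0.46 × 25.0 + 8.13) = 0.26 × 19.630 = 5.1038 mm/d
Monthly total = 5.1038 × 31 = 158.218 mm

158 mm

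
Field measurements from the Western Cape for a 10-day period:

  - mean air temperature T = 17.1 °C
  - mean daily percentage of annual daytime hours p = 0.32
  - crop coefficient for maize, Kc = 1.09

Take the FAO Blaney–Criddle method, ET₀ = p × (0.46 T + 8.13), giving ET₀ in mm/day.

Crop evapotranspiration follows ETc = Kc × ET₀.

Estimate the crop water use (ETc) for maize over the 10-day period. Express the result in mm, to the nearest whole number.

ET₀ = 0.32 × (0.46 × 17.1 + 8.13) = 0.32 × 15.996 = 5.1187 mm/d
ETc = Kc × ET₀ = 1.09 × 5.1187 = 5.5794 mm/d
Over 10 days: 5.5794 × 10 = 55.794 mm

56 mm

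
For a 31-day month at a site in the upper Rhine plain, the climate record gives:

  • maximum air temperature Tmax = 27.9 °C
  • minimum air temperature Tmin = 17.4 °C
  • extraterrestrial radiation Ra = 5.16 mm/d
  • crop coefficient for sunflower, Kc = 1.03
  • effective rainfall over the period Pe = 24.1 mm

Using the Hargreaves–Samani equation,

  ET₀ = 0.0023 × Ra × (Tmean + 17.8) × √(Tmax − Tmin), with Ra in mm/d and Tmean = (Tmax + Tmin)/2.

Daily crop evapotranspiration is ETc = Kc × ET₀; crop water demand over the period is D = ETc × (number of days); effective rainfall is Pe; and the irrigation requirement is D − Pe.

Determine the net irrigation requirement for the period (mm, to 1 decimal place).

Tmean = (27.9 + 17.4)/2 = 22.65 °C
ET₀ = 0.0023 × 5.16 × (22.65 + 17.8) × √10.5 = 0.0023 × 5.16 × 40.45 × 3.2404 = 1.5556 mm/d
ETc = Kc × ET₀ = 1.03 × 1.5556 = 1.6023 mm/d
Crop demand D = ETc × 31 d = 1.6023 × 31 = 49.671 mm
D − Pe = 49.671 − 24.1 = 25.571 mm

25.6 mm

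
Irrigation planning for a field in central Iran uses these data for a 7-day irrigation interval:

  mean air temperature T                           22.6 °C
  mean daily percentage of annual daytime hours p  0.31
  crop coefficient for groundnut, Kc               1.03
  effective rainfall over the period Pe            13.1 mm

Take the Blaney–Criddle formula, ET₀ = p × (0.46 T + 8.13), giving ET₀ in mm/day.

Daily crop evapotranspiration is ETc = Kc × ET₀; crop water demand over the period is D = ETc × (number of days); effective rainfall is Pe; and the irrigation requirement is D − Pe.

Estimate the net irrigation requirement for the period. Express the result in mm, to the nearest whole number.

ET₀ = 0.31 × (0.46 × 22.6 + 8.13) = 0.31 × 18.526 = 5.7431 mm/d
ETc = Kc × ET₀ = 1.03 × 5.7431 = 5.9154 mm/d
Crop demand D = ETc × 7 d = 5.9154 × 7 = 41.408 mm
D − Pe = 41.408 − 13.1 = 28.308 mm

28 mm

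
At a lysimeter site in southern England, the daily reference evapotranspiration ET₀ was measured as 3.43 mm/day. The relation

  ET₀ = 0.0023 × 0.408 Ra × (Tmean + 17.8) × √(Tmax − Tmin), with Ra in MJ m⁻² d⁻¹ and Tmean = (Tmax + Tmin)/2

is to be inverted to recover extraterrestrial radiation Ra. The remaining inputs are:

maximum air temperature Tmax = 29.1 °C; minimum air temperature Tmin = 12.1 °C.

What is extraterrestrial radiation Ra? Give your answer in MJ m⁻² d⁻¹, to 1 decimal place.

Tmean = (29.1+12.1)/2 = 20.60 °C; ΔT = 17.0
Ra = ET₀ / [0.0023 × 0.408 × (Tmean+17.8) × √ΔT]
   = 3.43 / (0.0023 × 0.408 × 38.40 × 4.1231) = 23.086 MJ m⁻² d⁻¹

23.1 MJ m⁻² d⁻¹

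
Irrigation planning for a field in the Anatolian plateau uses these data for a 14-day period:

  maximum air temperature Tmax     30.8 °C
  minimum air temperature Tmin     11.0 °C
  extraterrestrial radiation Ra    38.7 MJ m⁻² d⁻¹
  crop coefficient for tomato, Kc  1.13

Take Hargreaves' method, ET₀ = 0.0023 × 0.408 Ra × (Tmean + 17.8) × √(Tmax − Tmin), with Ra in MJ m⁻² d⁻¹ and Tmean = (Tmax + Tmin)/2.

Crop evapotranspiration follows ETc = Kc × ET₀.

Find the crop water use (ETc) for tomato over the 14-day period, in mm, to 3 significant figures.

Tmean = (30.8 + 11.0)/2 = 20.90 °C
0.408 Ra = 0.408 × 38.7 = 15.7896 mm/d equivalent
ET₀ = 0.0023 × 15.7896 × (20.90 + 17.8) × √19.8 = 0.0023 × 15.7896 × 38.70 × 4.4497 = 6.2538 mm/d
ETc = Kc × ET₀ = 1.13 × 6.2538 = 7.0668 mm/d
Over 14 days: 7.0668 × 14 = 98.935 mm

98.9 mm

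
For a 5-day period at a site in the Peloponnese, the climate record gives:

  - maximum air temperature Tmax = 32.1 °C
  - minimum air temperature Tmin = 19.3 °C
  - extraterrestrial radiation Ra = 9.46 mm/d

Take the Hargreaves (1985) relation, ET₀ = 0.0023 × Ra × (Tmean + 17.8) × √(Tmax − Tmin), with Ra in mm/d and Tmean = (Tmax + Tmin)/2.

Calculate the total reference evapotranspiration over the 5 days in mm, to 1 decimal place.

16.9 mm

Tmean = (32.1 + 19.3)/2 = 25.70 °C
ET₀ = 0.0023 × 9.46 × (25.70 + 17.8) × √12.8 = 0.0023 × 9.46 × 43.50 × 3.5777 = 3.3862 mm/d
Over 5 days: 3.3862 × 5 = 16.931 mm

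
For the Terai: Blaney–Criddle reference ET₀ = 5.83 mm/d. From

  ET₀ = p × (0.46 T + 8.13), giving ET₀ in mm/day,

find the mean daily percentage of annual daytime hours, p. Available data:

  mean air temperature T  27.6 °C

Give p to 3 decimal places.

0.280

p = ET₀ / (0.46 T + 8.13) = 5.83 / (0.46 × 27.6 + 8.13) = 5.83 / 20.826 = 0.2799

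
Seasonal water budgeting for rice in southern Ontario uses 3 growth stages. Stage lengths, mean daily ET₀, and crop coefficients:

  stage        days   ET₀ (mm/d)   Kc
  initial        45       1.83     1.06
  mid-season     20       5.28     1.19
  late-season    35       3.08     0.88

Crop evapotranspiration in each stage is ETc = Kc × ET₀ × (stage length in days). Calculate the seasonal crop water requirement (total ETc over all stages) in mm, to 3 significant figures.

308 mm

initial: 1.06 × 1.83 × 45 = 87.29 mm
mid-season: 1.19 × 5.28 × 20 = 125.66 mm
late-season: 0.88 × 3.08 × 35 = 94.86 mm
Seasonal total = 307.81 mm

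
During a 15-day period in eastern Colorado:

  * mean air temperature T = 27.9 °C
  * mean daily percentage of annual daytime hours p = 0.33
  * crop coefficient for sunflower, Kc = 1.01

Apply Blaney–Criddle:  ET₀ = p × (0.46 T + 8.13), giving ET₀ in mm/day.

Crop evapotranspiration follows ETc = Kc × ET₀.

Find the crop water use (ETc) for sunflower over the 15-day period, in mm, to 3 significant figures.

105 mm

ET₀ = 0.33 × (0.46 × 27.9 + 8.13) = 0.33 × 20.964 = 6.9181 mm/d
ETc = Kc × ET₀ = 1.01 × 6.9181 = 6.9873 mm/d
Over 15 days: 6.9873 × 15 = 104.810 mm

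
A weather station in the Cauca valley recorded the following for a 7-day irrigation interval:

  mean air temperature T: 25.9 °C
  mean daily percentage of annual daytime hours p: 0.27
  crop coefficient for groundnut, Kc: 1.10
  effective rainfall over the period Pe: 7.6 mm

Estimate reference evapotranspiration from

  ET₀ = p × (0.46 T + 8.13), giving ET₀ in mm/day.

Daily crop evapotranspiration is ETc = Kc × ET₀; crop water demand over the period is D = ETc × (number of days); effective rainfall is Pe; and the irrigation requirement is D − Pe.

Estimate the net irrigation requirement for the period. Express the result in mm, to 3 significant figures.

34.1 mm

ET₀ = 0.27 × (0.46 × 25.9 + 8.13) = 0.27 × 20.044 = 5.4119 mm/d
ETc = Kc × ET₀ = 1.10 × 5.4119 = 5.9531 mm/d
Crop demand D = ETc × 7 d = 5.9531 × 7 = 41.672 mm
D − Pe = 41.672 − 7.6 = 34.072 mm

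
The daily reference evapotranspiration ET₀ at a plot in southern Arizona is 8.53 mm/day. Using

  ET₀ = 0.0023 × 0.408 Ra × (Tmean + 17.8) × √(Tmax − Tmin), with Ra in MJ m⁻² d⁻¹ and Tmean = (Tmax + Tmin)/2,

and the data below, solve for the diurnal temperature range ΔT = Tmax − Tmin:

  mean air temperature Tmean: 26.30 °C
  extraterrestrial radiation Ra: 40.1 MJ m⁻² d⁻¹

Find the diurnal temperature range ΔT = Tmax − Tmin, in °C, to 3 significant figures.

√ΔT = ET₀ / [0.0023 × 0.408 × Ra × (Tmean+17.8)] = 8.53 / (0.0023 × 16.3608 × 44.10) = 5.1402
ΔT = 5.1402² = 26.422 °C

26.4 °C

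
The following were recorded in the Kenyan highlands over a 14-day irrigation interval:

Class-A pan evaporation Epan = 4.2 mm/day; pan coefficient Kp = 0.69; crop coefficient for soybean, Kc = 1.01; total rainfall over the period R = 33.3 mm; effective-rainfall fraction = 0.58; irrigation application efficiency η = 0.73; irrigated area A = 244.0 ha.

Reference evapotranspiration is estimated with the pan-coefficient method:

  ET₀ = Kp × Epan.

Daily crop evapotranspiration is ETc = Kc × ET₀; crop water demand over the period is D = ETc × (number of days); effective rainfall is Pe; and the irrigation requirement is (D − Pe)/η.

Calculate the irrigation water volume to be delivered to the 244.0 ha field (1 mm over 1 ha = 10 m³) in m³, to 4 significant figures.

72410 m³

ET₀ = 0.69 × 4.2 = 2.8980 mm/d
ETc = Kc × ET₀ = 1.01 × 2.8980 = 2.9270 mm/d
Crop demand D = ETc × 14 d = 2.9270 × 14 = 40.978 mm
Pe = 0.58 × 33.3 = 19.314 mm
D − Pe = 40.978 − 19.314 = 21.664 mm
Gross irrigation = 21.664 / 0.73 = 29.677 mm
Volume = 29.677 mm × 244.0 ha × 10 = 72411.9 m³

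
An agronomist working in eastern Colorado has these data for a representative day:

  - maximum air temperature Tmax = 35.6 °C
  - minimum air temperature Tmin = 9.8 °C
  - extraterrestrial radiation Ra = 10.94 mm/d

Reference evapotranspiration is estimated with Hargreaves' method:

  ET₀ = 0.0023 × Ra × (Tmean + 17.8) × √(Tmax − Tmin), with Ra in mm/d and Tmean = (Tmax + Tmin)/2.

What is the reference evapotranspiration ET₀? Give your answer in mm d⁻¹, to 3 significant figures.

Tmean = (35.6 + 9.8)/2 = 22.70 °C
ET₀ = 0.0023 × 10.94 × (22.70 + 17.8) × √25.8 = 0.0023 × 10.94 × 40.50 × 5.0794 = 5.1762 mm/d

5.18 mm d⁻¹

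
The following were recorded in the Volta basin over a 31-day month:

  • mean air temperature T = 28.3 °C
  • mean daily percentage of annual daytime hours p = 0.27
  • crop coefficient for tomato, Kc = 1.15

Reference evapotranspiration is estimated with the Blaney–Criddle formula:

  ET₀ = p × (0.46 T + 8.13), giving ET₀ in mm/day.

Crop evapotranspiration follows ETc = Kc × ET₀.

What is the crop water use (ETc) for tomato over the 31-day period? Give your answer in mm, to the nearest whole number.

204 mm

ET₀ = 0.27 × (0.46 × 28.3 + 8.13) = 0.27 × 21.148 = 5.7100 mm/d
ETc = Kc × ET₀ = 1.15 × 5.7100 = 6.5665 mm/d
Over 31 days: 6.5665 × 31 = 203.562 mm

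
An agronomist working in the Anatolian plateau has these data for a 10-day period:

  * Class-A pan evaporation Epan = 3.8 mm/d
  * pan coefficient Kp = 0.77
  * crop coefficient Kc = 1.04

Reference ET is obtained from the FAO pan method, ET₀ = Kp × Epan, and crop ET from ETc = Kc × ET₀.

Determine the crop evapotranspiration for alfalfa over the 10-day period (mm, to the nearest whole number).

ET₀ = 0.77 × 3.8 = 2.9260 mm/d
ETc = Kc × ET₀ = 1.04 × 2.9260 = 3.0430 mm/d
Over 10 days: 3.0430 × 10 = 30.430 mm

30 mm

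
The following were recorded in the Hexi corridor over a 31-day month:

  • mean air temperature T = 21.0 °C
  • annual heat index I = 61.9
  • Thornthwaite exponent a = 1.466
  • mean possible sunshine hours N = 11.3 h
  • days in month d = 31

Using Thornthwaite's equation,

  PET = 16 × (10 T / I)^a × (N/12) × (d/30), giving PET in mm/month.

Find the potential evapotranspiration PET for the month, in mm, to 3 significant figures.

10T/I = 10 × 21.0 / 61.9 = 3.3926
(10T/I)^a = 3.3926^1.466 = 5.9946
Uncorrected PET = 16 × 5.9946 = 95.914 mm
Correction = (N/12)(d/30) = (11.3/12)(31/30) = 0.9731
PET = 95.914 × 0.9731 = 93.334 mm/month

93.3 mm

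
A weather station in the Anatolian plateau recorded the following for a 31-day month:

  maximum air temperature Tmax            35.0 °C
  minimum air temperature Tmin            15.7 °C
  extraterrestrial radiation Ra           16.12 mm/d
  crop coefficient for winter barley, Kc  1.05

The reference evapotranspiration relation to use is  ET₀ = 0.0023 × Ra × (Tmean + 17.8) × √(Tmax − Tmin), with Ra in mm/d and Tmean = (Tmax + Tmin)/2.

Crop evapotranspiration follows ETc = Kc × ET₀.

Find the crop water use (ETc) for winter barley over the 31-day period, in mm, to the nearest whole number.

Tmean = (35.0 + 15.7)/2 = 25.35 °C
ET₀ = 0.0023 × 16.12 × (25.35 + 17.8) × √19.3 = 0.0023 × 16.12 × 43.15 × 4.3932 = 7.0284 mm/d
ETc = Kc × ET₀ = 1.05 × 7.0284 = 7.3798 mm/d
Over 31 days: 7.3798 × 31 = 228.774 mm

229 mm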